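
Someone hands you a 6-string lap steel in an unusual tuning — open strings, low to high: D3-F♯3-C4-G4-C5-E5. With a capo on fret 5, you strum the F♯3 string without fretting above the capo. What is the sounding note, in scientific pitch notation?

The capo raises the open F♯3 by 5 semitones to B3; fretting 0 more gives F♯3 + 5 + 0 = F♯3 + 5 semitones = B3.

B3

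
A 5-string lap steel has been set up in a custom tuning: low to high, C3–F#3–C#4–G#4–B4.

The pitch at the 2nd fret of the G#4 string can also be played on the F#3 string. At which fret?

16

Fret 2 on G#4 is MIDI 68 + 2 = 70 (A#4). On the F#3 string (open MIDI 54), that pitch is 70 − 54 = fret 16.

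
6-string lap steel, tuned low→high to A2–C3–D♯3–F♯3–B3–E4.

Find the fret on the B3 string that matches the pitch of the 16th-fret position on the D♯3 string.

Fret 16 on D♯3 is MIDI 51 + 16 = 67 (G4). On the B3 string (open MIDI 59), that pitch is 67 − 59 = fret 8.

8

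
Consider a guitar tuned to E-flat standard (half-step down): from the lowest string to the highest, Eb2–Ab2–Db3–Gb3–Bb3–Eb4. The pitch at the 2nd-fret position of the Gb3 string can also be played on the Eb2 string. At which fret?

17

Fret 2 on Gb3 is MIDI 54 + 2 = 56 (Ab3). On the Eb2 string (open MIDI 39), that pitch is 56 − 39 = fret 17.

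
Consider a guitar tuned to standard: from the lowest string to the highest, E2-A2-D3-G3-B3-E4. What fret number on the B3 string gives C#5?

14

C#5 is 14 semitones above the open B3 (B–C–C#–D–…–B–C–C#), so it sits at fret 14.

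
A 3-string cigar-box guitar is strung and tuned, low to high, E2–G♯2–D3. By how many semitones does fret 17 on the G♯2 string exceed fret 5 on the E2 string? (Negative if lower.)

G♯2 at fret 17 → C♯4 (MIDI 61); E2 at fret 5 → A2 (MIDI 45).
61 − 45 = 16, so the two pitches are 16 semitones apart.

16 semitones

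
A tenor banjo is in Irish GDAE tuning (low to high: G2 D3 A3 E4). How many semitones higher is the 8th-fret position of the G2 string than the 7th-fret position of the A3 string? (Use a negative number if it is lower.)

G2 at fret 8 → D#3 (MIDI 51); A3 at fret 7 → E4 (MIDI 64).
51 − 64 = -13, so the two pitches are 13 semitones apart.

-13 semitones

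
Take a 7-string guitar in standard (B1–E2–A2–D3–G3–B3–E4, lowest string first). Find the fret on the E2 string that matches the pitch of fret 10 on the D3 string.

Fret 10 on D3 is MIDI 50 + 10 = 60 (C4). On the E2 string (open MIDI 40), that pitch is 60 − 40 = fret 20.

20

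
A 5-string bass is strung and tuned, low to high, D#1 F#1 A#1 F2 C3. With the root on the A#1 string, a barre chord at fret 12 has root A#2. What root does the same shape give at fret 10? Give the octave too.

Moving from fret 12 to fret 10 shifts the root by -2 semitones.
A#2 down 2 semitones is G#2.

G#2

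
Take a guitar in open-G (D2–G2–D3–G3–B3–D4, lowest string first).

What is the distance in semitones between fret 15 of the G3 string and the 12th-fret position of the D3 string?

G3 at fret 15 → A#4 (MIDI 70); D3 at fret 12 → D4 (MIDI 62).
70 − 62 = 8, so the two pitches are 8 semitones apart, with A#4 the higher.

8 semitones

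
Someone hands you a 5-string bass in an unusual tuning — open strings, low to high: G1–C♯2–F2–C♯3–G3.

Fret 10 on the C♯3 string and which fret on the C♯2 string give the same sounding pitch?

22

C♯3 at fret 10 is C♯3 + 10 semitones = B3.
The open C♯2 string is 12 semitones below the open C♯3, so the same pitch on the C♯2 string lies at fret 10 + 12 = 22.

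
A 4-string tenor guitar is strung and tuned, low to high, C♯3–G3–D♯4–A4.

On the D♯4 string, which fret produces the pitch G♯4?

5

G♯4 is 5 semitones above the open D♯4 (D#–E–F–F#–G–G#), so it sits at fret 5.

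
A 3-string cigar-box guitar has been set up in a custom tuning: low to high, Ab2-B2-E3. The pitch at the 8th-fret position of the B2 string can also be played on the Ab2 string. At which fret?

11

Fret 8 on B2 is MIDI 47 + 8 = 55 (G3). On the Ab2 string (open MIDI 44), that pitch is 55 − 44 = fret 11.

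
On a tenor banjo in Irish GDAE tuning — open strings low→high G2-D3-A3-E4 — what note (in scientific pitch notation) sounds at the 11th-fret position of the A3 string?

Each fret is one semitone, so A3 + 11 = G♯4.

G♯4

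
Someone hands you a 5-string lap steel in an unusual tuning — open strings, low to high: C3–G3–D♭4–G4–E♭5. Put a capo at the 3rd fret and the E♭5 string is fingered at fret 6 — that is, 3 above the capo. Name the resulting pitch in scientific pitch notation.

The capo raises the open E♭5 by 3 semitones to G♭5; fretting 3 more gives E♭5 + 3 + 3 = E♭5 + 6 semitones = A5.

A5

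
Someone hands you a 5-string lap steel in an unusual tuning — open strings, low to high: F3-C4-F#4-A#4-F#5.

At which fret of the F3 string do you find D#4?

10

D#4 is 10 semitones above the open F3 (F–F#–G–G#–…–C#–D–D#), so it sits at fret 10.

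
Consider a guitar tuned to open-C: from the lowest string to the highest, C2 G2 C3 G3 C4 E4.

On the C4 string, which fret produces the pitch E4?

E4 is 4 semitones above the open C4 (C–C#–D–D#–E), so it sits at fret 4.

4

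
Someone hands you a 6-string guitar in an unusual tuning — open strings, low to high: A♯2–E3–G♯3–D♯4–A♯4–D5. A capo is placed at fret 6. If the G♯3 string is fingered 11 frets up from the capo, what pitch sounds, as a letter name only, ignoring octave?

C♯

The capo raises the open G♯3 by 6 semitones to D4; fretting 11 more gives G♯3 + 6 + 11 = G♯3 + 17 semitones, landing on C♯.
(Also written D♭.)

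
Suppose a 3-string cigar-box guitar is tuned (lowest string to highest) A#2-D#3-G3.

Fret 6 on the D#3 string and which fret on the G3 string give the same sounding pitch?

D#3 at fret 6 is D#3 + 6 semitones = A3.
The open G3 string is 4 semitones above the open D#3, so the same pitch on the G3 string lies at fret 6 − 4 = 2.

2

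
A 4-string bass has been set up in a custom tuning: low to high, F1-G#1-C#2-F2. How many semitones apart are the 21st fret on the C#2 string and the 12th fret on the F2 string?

C#2 at fret 21 → A#3 (MIDI 58); F2 at fret 12 → F3 (MIDI 53).
58 − 53 = 5, so the two pitches are 5 semitones apart, with A#3 the higher.

5 semitones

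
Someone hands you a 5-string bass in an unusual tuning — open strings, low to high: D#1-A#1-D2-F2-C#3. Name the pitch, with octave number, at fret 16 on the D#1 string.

G2

Each fret is one semitone, so D#1 + 16 = G2.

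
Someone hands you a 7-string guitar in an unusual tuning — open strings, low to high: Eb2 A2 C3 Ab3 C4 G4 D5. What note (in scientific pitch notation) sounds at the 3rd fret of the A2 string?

C3

A2 is MIDI 45. Adding 3 gives 48, which is C3.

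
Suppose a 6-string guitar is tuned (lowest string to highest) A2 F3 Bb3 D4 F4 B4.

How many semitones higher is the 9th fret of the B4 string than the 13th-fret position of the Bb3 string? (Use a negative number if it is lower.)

B4 at fret 9 → Ab5 (MIDI 80); Bb3 at fret 13 → B4 (MIDI 71).
80 − 71 = 9, so the two pitches are 9 semitones apart.

9 semitones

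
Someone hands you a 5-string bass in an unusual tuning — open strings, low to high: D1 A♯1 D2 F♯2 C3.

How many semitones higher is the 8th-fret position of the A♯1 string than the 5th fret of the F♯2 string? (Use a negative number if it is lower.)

-5 semitones

A♯1 at fret 8 → F♯2 (MIDI 42); F♯2 at fret 5 → B2 (MIDI 47).
42 − 47 = -5, so the two pitches are 5 semitones apart.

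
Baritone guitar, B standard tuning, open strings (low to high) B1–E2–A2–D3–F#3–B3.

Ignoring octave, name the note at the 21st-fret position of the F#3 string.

F#3 is MIDI 54. Adding 21 gives 75; 75 mod 12 = 3, i.e. D#.

D#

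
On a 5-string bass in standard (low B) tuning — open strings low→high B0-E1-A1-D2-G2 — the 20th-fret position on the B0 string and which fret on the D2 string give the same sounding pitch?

5

B0 at fret 20 is B0 + 20 semitones = G2.
The open D2 string is 15 semitones above the open B0, so the same pitch on the D2 string lies at fret 20 − 15 = 5.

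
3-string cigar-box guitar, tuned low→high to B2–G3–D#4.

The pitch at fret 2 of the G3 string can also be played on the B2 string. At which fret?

10

Fret 2 on G3 is MIDI 55 + 2 = 57 (A3). On the B2 string (open MIDI 47), that pitch is 57 − 47 = fret 10.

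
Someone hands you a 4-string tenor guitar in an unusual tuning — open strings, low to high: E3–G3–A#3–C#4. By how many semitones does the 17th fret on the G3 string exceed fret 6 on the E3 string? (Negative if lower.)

G3 at fret 17 → C5 (MIDI 72); E3 at fret 6 → A#3 (MIDI 58).
72 − 58 = 14, so the two pitches are 14 semitones apart.

14 semitones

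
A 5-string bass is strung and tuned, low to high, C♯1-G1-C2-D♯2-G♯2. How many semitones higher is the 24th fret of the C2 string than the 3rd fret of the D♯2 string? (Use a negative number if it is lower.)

C2 at fret 24 → C4 (MIDI 60); D♯2 at fret 3 → F♯2 (MIDI 42).
60 − 42 = 18, so the two pitches are 18 semitones apart.

18 semitones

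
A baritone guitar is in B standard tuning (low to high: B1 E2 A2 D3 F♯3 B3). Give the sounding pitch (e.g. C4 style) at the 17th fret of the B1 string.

E3

B1 is MIDI 35. Adding 17 gives 52, which is E3.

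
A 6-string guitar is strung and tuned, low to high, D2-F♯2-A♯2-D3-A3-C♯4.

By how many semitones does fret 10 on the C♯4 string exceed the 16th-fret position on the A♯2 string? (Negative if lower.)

C♯4 at fret 10 → B4 (MIDI 71); A♯2 at fret 16 → D4 (MIDI 62).
71 − 62 = 9, so the two pitches are 9 semitones apart.

9 semitones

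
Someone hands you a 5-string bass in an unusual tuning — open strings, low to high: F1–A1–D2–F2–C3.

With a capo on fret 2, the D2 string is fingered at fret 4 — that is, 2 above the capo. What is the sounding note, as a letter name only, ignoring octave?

The capo raises the open D2 by 2 semitones to E2; fretting 2 more gives D2 + 2 + 2 = D2 + 4 semitones, landing on G♭.
(Also written F♯.)

G♭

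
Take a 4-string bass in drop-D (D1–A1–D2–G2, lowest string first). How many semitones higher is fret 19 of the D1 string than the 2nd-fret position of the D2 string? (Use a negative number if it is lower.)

5 semitones

D1 at fret 19 → A2 (MIDI 45); D2 at fret 2 → E2 (MIDI 40).
45 − 40 = 5, so the two pitches are 5 semitones apart.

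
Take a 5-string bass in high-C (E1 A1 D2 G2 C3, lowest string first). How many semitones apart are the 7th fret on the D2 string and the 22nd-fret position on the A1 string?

D2 at fret 7 → A2 (MIDI 45); A1 at fret 22 → G3 (MIDI 55).
45 − 55 = -10, so the two pitches are 10 semitones apart, with G3 the higher.

10 semitones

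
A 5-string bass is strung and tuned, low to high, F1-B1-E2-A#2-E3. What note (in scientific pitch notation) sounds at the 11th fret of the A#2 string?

A#2 is MIDI 46. Adding 11 gives 57, which is A3.

A3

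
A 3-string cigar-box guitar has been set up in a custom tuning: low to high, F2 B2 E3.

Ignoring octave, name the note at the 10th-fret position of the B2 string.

The open B2 string plus 10 semitones: B–C–C#–D–…–G–G#–A.

A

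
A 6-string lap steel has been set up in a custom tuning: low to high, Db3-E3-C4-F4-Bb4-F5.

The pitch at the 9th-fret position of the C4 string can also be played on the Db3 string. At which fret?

Fret 9 on C4 is MIDI 60 + 9 = 69 (A4). On the Db3 string (open MIDI 49), that pitch is 69 − 49 = fret 20.

20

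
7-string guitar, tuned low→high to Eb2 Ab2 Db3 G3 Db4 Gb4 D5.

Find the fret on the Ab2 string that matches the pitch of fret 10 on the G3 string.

G3 at fret 10 is G3 + 10 semitones = F4.
The open Ab2 string is 11 semitones below the open G3, so the same pitch on the Ab2 string lies at fret 10 + 11 = 21.

21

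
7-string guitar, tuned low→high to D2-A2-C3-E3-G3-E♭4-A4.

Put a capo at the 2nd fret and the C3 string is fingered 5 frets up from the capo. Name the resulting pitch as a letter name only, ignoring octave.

The capo raises the open C3 by 2 semitones to D3; fretting 5 more gives C3 + 2 + 5 = C3 + 7 semitones, landing on G.

G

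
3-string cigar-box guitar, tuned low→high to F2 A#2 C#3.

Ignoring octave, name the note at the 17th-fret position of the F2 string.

A#

F2 is MIDI 41. Adding 17 gives 58; 58 mod 12 = 10, i.e. A#.
(Equivalently spelled Bb.)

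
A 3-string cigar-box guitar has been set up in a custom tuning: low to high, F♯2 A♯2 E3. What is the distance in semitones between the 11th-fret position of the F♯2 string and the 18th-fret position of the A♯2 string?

11 semitones

F♯2 at fret 11 → F3 (MIDI 53); A♯2 at fret 18 → E4 (MIDI 64).
53 − 64 = -11, so the two pitches are 11 semitones apart, with E4 the higher.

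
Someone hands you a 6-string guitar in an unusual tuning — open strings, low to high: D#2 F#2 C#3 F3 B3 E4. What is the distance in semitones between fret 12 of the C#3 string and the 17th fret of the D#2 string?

C#3 at fret 12 → C#4 (MIDI 61); D#2 at fret 17 → G#3 (MIDI 56).
61 − 56 = 5, so the two pitches are 5 semitones apart, with C#4 the higher.

5 semitones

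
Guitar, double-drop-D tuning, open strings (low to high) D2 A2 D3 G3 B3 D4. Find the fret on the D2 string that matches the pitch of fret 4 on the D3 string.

16

Fret 4 on D3 is MIDI 50 + 4 = 54 (F♯3). On the D2 string (open MIDI 38), that pitch is 54 − 38 = fret 16.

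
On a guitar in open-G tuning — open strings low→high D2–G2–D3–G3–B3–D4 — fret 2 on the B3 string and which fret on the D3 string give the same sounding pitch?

11

Fret 2 on B3 is MIDI 59 + 2 = 61 (C♯4). On the D3 string (open MIDI 50), that pitch is 61 − 50 = fret 11.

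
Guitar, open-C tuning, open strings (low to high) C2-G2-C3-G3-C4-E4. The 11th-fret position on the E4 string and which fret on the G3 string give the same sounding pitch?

20

Fret 11 on E4 is MIDI 64 + 11 = 75 (D#5). On the G3 string (open MIDI 55), that pitch is 75 − 55 = fret 20.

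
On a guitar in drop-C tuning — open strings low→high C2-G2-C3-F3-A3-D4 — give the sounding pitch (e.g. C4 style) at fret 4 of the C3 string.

C3 is MIDI 48. Adding 4 gives 52, which is E3.

E3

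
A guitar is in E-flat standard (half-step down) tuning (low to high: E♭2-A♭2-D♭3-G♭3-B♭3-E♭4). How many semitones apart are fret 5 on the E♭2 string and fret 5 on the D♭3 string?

10 semitones

E♭2 at fret 5 → A♭2 (MIDI 44); D♭3 at fret 5 → G♭3 (MIDI 54).
44 − 54 = -10, so the two pitches are 10 semitones apart, with G♭3 the higher.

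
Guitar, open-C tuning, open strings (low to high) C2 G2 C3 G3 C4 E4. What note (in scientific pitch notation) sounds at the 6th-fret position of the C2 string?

Each fret is one semitone, so C2 + 6 = F#2.
(Equivalently spelled Gb2.)

F#2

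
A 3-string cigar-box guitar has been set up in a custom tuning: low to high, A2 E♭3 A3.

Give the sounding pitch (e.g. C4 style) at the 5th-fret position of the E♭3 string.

Each fret is one semitone, so E♭3 + 5 = A♭3.

A♭3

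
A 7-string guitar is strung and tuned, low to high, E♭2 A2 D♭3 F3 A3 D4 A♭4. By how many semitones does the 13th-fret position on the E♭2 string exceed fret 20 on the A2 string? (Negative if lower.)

E♭2 at fret 13 → E3 (MIDI 52); A2 at fret 20 → F4 (MIDI 65).
52 − 65 = -13, so the two pitches are 13 semitones apart.

-13 semitones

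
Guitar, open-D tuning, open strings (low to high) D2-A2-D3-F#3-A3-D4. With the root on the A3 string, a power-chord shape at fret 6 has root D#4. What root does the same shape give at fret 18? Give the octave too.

Moving from fret 6 to fret 18 shifts the root by 12 semitones.
D#4 up 12 semitones is D#5.

D#5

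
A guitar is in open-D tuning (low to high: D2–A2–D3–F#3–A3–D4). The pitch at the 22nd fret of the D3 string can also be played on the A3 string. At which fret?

D3 at fret 22 is D3 + 22 semitones = C5.
The open A3 string is 7 semitones above the open D3, so the same pitch on the A3 string lies at fret 22 − 7 = 15.

15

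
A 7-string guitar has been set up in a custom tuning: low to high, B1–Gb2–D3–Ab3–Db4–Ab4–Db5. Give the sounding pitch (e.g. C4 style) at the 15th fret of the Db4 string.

E5

The open Db4 string plus 15 semitones: Db–D–Eb–E–…–D–Eb–E.
The walk passes from B into C once, so the octave number goes from 4 to 5.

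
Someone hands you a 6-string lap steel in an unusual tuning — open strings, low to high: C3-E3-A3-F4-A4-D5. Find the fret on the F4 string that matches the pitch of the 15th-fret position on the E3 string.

E3 at fret 15 is E3 + 15 semitones = G4.
The open F4 string is 13 semitones above the open E3, so the same pitch on the F4 string lies at fret 15 − 13 = 2.

2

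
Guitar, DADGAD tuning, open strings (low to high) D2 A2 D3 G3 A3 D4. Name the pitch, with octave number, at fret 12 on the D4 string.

The open D4 string plus 12 semitones: D–D#–E–F–…–C–C#–D.
The walk passes from B into C once, so the octave number goes from 4 to 5.

D5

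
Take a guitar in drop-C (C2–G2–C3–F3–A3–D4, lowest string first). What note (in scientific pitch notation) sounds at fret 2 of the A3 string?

B3

The open A3 string plus 2 semitones: A–A#–B.
No B→C boundary is crossed, so the octave stays at 3.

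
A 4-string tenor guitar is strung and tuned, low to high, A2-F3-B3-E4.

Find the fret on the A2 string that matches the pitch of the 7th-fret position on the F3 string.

F3 at fret 7 is F3 + 7 semitones = C4.
The open A2 string is 8 semitones below the open F3, so the same pitch on the A2 string lies at fret 7 + 8 = 15.

15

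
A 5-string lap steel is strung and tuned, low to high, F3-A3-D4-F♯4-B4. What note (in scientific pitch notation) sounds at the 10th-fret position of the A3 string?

A3 is MIDI 57. Adding 10 gives 67, which is G4.

G4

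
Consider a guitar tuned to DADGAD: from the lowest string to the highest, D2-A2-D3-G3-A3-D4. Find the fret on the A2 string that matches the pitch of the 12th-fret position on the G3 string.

Fret 12 on G3 is MIDI 55 + 12 = 67 (G4). On the A2 string (open MIDI 45), that pitch is 67 − 45 = fret 22.

22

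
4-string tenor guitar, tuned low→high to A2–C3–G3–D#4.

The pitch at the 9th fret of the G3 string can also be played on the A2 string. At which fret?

Fret 9 on G3 is MIDI 55 + 9 = 64 (E4). On the A2 string (open MIDI 45), that pitch is 64 − 45 = fret 19.

19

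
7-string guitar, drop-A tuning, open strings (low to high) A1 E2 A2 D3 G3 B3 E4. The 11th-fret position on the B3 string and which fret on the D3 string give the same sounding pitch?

Fret 11 on B3 is MIDI 59 + 11 = 70 (A#4). On the D3 string (open MIDI 50), that pitch is 70 − 50 = fret 20.

20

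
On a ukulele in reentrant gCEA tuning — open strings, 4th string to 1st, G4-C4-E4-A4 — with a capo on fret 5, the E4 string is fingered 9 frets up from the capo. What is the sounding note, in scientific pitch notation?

The capo raises the open E4 by 5 semitones to A4; fretting 9 more gives E4 + 5 + 9 = E4 + 14 semitones = F#5.
(Also written Gb.)

F#5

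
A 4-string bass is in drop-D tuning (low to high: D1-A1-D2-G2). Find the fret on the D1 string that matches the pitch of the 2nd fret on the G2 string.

Fret 2 on G2 is MIDI 43 + 2 = 45 (A2). On the D1 string (open MIDI 26), that pitch is 45 − 26 = fret 19.

19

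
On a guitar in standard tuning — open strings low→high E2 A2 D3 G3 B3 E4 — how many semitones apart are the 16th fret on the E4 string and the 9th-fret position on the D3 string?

E4 at fret 16 → G#5 (MIDI 80); D3 at fret 9 → B3 (MIDI 59).
80 − 59 = 21, so the two pitches are 21 semitones apart, with G#5 the higher.

21 semitones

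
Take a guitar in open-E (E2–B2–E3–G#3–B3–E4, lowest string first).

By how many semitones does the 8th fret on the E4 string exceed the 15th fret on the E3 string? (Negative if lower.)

5 semitones

E4 at fret 8 → C5 (MIDI 72); E3 at fret 15 → G4 (MIDI 67).
72 − 67 = 5, so the two pitches are 5 semitones apart.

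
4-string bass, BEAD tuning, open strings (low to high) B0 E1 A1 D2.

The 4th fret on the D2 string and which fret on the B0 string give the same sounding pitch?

19

D2 at fret 4 is D2 + 4 semitones = F#2.
The open B0 string is 15 semitones below the open D2, so the same pitch on the B0 string lies at fret 4 + 15 = 19.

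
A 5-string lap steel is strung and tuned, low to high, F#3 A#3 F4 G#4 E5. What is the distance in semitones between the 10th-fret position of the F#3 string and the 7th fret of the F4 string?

F#3 at fret 10 → E4 (MIDI 64); F4 at fret 7 → C5 (MIDI 72).
64 − 72 = -8, so the two pitches are 8 semitones apart, with C5 the higher.

8 semitones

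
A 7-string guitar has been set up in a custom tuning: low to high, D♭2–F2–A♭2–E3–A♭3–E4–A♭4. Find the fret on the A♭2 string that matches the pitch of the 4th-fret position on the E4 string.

E4 at fret 4 is E4 + 4 semitones = A♭4.
The open A♭2 string is 20 semitones below the open E4, so the same pitch on the A♭2 string lies at fret 4 + 20 = 24.

24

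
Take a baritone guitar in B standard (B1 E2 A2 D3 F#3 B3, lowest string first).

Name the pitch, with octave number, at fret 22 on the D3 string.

D3 is MIDI 50. Adding 22 gives 72, which is C5.

C5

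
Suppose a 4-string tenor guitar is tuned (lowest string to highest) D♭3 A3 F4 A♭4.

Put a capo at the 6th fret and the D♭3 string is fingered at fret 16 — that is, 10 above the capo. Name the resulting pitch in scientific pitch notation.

The capo raises the open D♭3 by 6 semitones to G3; fretting 10 more gives D♭3 + 6 + 10 = D♭3 + 16 semitones = F4.

F4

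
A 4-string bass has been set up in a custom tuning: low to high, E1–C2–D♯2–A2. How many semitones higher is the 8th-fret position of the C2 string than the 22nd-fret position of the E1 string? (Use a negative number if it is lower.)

C2 at fret 8 → G♯2 (MIDI 44); E1 at fret 22 → D3 (MIDI 50).
44 − 50 = -6, so the two pitches are 6 semitones apart.

-6 semitones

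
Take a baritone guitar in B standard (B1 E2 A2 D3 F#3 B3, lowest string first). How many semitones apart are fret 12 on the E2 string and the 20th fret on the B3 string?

E2 at fret 12 → E3 (MIDI 52); B3 at fret 20 → G5 (MIDI 79).
52 − 79 = -27, so the two pitches are 27 semitones apart, with G5 the higher.

27 semitones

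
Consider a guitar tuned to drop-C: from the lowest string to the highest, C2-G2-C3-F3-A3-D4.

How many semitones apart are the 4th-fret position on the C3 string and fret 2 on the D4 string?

12 semitones

C3 at fret 4 → E3 (MIDI 52); D4 at fret 2 → E4 (MIDI 64).
52 − 64 = -12, so the two pitches are 12 semitones apart, with E4 the higher.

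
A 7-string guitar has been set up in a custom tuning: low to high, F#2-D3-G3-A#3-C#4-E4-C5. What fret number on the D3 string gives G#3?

G#3 is 6 semitones above the open D3 (D–D#–E–F–F#–G–G#), so it sits at fret 6.

6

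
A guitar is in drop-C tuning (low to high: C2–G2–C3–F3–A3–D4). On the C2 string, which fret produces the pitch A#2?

10

A#2 is 10 semitones above the open C2 (C–C#–D–D#–…–G#–A–A#), so it sits at fret 10.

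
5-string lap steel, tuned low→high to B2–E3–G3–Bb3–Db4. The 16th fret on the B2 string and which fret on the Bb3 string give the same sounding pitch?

5

Fret 16 on B2 is MIDI 47 + 16 = 63 (Eb4). On the Bb3 string (open MIDI 58), that pitch is 63 − 58 = fret 5.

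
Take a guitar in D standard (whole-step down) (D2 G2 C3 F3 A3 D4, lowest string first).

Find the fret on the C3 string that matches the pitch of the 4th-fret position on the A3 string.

A3 at fret 4 is A3 + 4 semitones = C#4.
The open C3 string is 9 semitones below the open A3, so the same pitch on the C3 string lies at fret 4 + 9 = 13.

13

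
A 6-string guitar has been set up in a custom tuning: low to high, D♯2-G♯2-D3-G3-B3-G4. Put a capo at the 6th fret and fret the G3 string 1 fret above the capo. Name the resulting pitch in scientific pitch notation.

D4

The capo raises the open G3 by 6 semitones to C♯4; fretting 1 more gives G3 + 6 + 1 = G3 + 7 semitones = D4.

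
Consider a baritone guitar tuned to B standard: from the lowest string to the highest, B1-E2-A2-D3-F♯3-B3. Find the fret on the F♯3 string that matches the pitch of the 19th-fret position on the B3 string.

B3 at fret 19 is B3 + 19 semitones = F♯5.
The open F♯3 string is 5 semitones below the open B3, so the same pitch on the F♯3 string lies at fret 19 + 5 = 24.

24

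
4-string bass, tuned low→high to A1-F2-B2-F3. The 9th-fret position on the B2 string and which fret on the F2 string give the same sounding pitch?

15

B2 at fret 9 is B2 + 9 semitones = G#3.
The open F2 string is 6 semitones below the open B2, so the same pitch on the F2 string lies at fret 9 + 6 = 15.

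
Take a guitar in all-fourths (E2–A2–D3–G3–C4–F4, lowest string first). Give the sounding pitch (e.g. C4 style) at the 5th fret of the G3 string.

Each fret is one semitone, so G3 + 5 = C4.

C4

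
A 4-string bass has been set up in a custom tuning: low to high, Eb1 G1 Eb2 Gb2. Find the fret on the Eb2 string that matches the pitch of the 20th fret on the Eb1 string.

8

Eb1 at fret 20 is Eb1 + 20 semitones = B2.
The open Eb2 string is 12 semitones above the open Eb1, so the same pitch on the Eb2 string lies at fret 20 − 12 = 8.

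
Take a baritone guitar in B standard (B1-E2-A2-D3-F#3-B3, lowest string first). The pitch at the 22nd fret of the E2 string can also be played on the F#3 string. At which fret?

E2 at fret 22 is E2 + 22 semitones = D4.
The open F#3 string is 14 semitones above the open E2, so the same pitch on the F#3 string lies at fret 22 − 14 = 8.

8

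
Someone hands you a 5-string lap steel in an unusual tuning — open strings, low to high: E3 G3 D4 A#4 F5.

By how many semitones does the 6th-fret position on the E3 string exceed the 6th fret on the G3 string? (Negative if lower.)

E3 at fret 6 → A#3 (MIDI 58); G3 at fret 6 → C#4 (MIDI 61).
58 − 61 = -3, so the two pitches are 3 semitones apart.

-3 semitones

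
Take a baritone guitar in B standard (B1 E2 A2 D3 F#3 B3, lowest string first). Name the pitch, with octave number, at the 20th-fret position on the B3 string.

B3 is MIDI 59. Adding 20 gives 79, which is G5.

G5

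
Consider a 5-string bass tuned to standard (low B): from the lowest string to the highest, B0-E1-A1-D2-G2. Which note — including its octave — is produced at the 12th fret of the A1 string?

A2

A1 is MIDI 33. Adding 12 gives 45, which is A2.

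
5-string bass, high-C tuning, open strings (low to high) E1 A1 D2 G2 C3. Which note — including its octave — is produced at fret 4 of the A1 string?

C#2

Each fret is one semitone, so A1 + 4 = C#2.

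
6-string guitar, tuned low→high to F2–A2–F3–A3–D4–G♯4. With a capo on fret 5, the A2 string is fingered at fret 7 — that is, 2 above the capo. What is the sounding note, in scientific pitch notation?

The capo raises the open A2 by 5 semitones to D3; fretting 2 more gives A2 + 5 + 2 = A2 + 7 semitones = E3.

E3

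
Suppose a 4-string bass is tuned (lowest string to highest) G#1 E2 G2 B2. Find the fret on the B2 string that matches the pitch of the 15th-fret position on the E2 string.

Fret 15 on E2 is MIDI 40 + 15 = 55 (G3). On the B2 string (open MIDI 47), that pitch is 55 − 47 = fret 8.

8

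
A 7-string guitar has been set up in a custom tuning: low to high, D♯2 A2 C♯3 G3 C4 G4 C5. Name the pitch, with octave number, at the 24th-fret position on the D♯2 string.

Each fret is one semitone, so D♯2 + 24 = D♯4.

D♯4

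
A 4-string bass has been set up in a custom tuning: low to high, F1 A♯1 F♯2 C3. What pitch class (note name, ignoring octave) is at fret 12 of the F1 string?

The open F1 string plus 12 semitones: F–F#–G–G#–…–D#–E–F.

F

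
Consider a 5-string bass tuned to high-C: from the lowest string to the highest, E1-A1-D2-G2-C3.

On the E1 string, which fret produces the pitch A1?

A1 is 5 semitones above the open E1 (E–F–F#–G–G#–A), so it sits at fret 5.

5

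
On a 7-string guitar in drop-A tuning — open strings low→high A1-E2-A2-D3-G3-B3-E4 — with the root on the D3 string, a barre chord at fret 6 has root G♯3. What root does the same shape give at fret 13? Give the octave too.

D♯4

Moving from fret 6 to fret 13 shifts the root by 7 semitones.
G♯3 up 7 semitones is D♯4.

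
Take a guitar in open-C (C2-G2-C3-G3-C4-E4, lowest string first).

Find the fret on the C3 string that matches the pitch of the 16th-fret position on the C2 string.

4

C2 at fret 16 is C2 + 16 semitones = E3.
The open C3 string is 12 semitones above the open C2, so the same pitch on the C3 string lies at fret 16 − 12 = 4.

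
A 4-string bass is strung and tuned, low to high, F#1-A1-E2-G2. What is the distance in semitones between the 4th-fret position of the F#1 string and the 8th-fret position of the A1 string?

F#1 at fret 4 → A#1 (MIDI 34); A1 at fret 8 → F2 (MIDI 41).
34 − 41 = -7, so the two pitches are 7 semitones apart, with F2 the higher.

7 semitones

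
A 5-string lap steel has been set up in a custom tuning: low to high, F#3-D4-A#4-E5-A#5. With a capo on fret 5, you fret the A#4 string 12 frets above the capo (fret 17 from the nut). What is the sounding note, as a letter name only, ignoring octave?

The capo raises the open A#4 by 5 semitones to D#5; fretting 12 more gives A#4 + 5 + 12 = A#4 + 17 semitones, landing on D#.

D#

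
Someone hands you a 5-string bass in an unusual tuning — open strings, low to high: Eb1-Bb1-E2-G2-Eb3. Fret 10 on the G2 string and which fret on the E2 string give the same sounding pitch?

Fret 10 on G2 is MIDI 43 + 10 = 53 (F3). On the E2 string (open MIDI 40), that pitch is 53 − 40 = fret 13.

13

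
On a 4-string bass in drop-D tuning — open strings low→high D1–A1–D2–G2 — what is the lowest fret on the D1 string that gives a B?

9

From D1, count semitones up the chromatic scale until reaching B: D–D#–E–F–F#–G–G#–A–A#–B — 9 steps.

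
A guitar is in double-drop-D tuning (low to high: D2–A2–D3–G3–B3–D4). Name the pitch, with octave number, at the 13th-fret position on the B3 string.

Each fret is one semitone, so B3 + 13 = C5.

C5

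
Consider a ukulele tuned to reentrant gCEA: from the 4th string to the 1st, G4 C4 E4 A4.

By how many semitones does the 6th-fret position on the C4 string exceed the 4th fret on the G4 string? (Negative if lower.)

C4 at fret 6 → F#4 (MIDI 66); G4 at fret 4 → B4 (MIDI 71).
66 − 71 = -5, so the two pitches are 5 semitones apart.

-5 semitones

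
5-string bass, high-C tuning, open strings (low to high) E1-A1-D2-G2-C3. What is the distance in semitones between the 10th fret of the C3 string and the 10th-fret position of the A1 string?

C3 at fret 10 → A#3 (MIDI 58); A1 at fret 10 → G2 (MIDI 43).
58 − 43 = 15, so the two pitches are 15 semitones apart, with A#3 the higher.

15 semitones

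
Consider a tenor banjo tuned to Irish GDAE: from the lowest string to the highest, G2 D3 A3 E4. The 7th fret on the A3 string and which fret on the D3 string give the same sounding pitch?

Fret 7 on A3 is MIDI 57 + 7 = 64 (E4). On the D3 string (open MIDI 50), that pitch is 64 − 50 = fret 14.

14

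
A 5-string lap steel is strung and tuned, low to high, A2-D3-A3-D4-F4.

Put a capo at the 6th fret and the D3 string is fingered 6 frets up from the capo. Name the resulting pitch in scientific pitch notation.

D4

The capo raises the open D3 by 6 semitones to G♯3; fretting 6 more gives D3 + 6 + 6 = D3 + 12 semitones = D4.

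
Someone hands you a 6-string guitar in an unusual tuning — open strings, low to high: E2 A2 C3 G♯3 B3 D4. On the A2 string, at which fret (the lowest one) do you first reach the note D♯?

From A2, count semitones up the chromatic scale until reaching D♯: A–A#–B–C–C#–D–D# — 6 steps.

6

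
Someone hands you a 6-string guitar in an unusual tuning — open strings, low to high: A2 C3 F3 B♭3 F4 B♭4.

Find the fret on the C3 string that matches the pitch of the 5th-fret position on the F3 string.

F3 at fret 5 is F3 + 5 semitones = B♭3.
The open C3 string is 5 semitones below the open F3, so the same pitch on the C3 string lies at fret 5 + 5 = 10.

10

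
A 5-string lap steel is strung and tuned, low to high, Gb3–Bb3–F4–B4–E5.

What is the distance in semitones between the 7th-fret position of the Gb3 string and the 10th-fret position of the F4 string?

Gb3 at fret 7 → Db4 (MIDI 61); F4 at fret 10 → Eb5 (MIDI 75).
61 − 75 = -14, so the two pitches are 14 semitones apart, with Eb5 the higher.

14 semitones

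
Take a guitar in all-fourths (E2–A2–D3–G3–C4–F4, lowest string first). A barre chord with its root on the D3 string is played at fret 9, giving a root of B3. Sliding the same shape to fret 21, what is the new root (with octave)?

Moving from fret 9 to fret 21 shifts the root by 12 semitones.
B3 up 12 semitones is B4.

B4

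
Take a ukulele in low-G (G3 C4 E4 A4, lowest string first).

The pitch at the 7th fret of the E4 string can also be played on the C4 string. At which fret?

E4 at fret 7 is E4 + 7 semitones = B4.
The open C4 string is 4 semitones below the open E4, so the same pitch on the C4 string lies at fret 7 + 4 = 11.

11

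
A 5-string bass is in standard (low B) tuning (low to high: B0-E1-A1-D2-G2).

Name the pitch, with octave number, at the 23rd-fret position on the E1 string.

Each fret is one semitone, so E1 + 23 = D#3.
(Equivalently spelled Eb3.)

D#3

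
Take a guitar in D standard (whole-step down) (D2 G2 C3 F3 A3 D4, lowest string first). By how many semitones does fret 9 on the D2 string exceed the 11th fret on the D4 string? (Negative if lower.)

D2 at fret 9 → B2 (MIDI 47); D4 at fret 11 → C#5 (MIDI 73).
47 − 73 = -26, so the two pitches are 26 semitones apart.

-26 semitones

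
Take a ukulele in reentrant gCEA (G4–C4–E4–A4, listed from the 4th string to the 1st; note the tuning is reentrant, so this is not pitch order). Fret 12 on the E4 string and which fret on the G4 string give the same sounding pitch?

9

Fret 12 on E4 is MIDI 64 + 12 = 76 (E5). On the G4 string (open MIDI 67), that pitch is 76 − 67 = fret 9.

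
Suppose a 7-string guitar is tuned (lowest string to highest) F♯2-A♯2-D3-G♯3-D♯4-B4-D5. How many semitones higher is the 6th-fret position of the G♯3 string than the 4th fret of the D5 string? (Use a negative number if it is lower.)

-16 semitones

G♯3 at fret 6 → D4 (MIDI 62); D5 at fret 4 → F♯5 (MIDI 78).
62 − 78 = -16, so the two pitches are 16 semitones apart.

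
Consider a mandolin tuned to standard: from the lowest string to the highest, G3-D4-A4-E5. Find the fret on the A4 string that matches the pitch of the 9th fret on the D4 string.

Fret 9 on D4 is MIDI 62 + 9 = 71 (B4). On the A4 string (open MIDI 69), that pitch is 71 − 69 = fret 2.

2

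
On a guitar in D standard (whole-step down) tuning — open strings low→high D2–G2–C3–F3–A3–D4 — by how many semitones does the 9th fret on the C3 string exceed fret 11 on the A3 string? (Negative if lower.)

-11 semitones

C3 at fret 9 → A3 (MIDI 57); A3 at fret 11 → G#4 (MIDI 68).
57 − 68 = -11, so the two pitches are 11 semitones apart.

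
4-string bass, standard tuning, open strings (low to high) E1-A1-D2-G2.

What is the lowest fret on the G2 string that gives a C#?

From G2, count semitones up the chromatic scale until reaching C#: G–G#–A–A#–B–C–C# — 6 steps.

6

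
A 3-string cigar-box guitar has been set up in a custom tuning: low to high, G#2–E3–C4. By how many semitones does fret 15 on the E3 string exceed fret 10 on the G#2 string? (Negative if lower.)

13 semitones

E3 at fret 15 → G4 (MIDI 67); G#2 at fret 10 → F#3 (MIDI 54).
67 − 54 = 13, so the two pitches are 13 semitones apart.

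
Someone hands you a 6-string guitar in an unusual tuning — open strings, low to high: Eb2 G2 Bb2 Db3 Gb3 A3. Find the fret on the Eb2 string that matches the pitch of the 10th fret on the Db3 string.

20

Fret 10 on Db3 is MIDI 49 + 10 = 59 (B3). On the Eb2 string (open MIDI 39), that pitch is 59 − 39 = fret 20.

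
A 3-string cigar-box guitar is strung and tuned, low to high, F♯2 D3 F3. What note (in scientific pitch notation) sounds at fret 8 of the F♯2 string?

The open F♯2 string plus 8 semitones: F#–G–G#–A–A#–B–C–C#–D.
The walk passes from B into C once, so the octave number goes from 2 to 3.

D3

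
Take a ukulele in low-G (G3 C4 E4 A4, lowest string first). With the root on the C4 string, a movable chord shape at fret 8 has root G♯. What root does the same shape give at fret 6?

Moving from fret 8 to fret 6 shifts the root by -2 semitones.
G♯ down 2 semitones is F♯.

F♯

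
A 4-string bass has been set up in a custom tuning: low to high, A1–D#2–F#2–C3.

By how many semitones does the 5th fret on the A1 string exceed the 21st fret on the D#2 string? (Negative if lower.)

-22 semitones

A1 at fret 5 → D2 (MIDI 38); D#2 at fret 21 → C4 (MIDI 60).
38 − 60 = -22, so the two pitches are 22 semitones apart.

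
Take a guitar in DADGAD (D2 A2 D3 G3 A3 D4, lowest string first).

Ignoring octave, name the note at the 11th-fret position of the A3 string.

The open A3 string plus 11 semitones: A–A#–B–C–…–F#–G–G#.
(Equivalently spelled Ab.)

G#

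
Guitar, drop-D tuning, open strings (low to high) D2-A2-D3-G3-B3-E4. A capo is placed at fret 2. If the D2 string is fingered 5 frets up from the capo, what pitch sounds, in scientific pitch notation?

A2

The capo raises the open D2 by 2 semitones to E2; fretting 5 more gives D2 + 2 + 5 = D2 + 7 semitones = A2.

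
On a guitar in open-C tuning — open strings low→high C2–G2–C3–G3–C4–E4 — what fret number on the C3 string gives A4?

21

A4 is 21 semitones above the open C3 (C–C#–D–D#–…–G–G#–A), so it sits at fret 21.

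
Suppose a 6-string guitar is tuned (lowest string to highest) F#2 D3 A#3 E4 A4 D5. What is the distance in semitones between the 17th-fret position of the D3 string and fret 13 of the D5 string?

20 semitones

D3 at fret 17 → G4 (MIDI 67); D5 at fret 13 → D#6 (MIDI 87).
67 − 87 = -20, so the two pitches are 20 semitones apart, with D#6 the higher.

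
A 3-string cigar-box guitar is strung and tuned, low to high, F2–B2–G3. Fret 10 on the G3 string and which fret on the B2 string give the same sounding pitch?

Fret 10 on G3 is MIDI 55 + 10 = 65 (F4). On the B2 string (open MIDI 47), that pitch is 65 − 47 = fret 18.

18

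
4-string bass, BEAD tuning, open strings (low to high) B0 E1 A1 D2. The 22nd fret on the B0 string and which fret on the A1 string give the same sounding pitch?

12

B0 at fret 22 is B0 + 22 semitones = A2.
The open A1 string is 10 semitones above the open B0, so the same pitch on the A1 string lies at fret 22 − 10 = 12.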